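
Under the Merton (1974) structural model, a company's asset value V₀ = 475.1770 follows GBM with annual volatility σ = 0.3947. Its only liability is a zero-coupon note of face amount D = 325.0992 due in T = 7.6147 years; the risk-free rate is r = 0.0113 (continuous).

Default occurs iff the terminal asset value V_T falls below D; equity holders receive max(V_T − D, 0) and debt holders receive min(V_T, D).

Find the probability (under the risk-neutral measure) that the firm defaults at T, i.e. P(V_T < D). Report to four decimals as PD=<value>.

d₁ = [ln(V₀/D) + (r + σ²/2)T] / (σ√T)
   = [ln(475.1770/325.0992) + (0.0113 + 0.5·0.3947²)·7.6147] / (0.3947·√7.6147)
   = [0.379557 + 0.679186] / 1.089165 = 0.972069
d₂ = d₁ − σ√T = 0.972069 − 1.089165 = -0.117096
risk-neutral PD = N(−d₂) = N(0.117096) = 0.546608

PD=0.5466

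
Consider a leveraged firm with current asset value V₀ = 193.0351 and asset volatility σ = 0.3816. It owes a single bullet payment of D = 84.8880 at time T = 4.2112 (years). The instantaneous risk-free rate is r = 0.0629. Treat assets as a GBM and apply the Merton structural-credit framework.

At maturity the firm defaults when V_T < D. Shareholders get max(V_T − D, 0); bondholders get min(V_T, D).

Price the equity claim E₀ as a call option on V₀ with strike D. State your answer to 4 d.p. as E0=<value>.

d₁ = [ln(V₀/D) + (r + σ²/2)T] / (σ√T)
   = [ln(193.0351/84.8880) + (0.0629 + 0.5·0.3816²)·4.2112] / (0.3816·√4.2112)
   = [0.821539 + 0.571499] / 0.783089 = 1.778901
d₂ = d₁ − σ√T = 1.778901 − 0.783089 = 0.995811
N(d₁) = 0.962372,  N(d₂) = 0.840329,  e^(−rT) = 0.767295
E₀ = V₀·N(d₁) − D·e^(−rT)·N(d₂)
   = 193.0351·0.962372 − 84.8880·0.767295·0.840329 = 131.037489

E0=131.0375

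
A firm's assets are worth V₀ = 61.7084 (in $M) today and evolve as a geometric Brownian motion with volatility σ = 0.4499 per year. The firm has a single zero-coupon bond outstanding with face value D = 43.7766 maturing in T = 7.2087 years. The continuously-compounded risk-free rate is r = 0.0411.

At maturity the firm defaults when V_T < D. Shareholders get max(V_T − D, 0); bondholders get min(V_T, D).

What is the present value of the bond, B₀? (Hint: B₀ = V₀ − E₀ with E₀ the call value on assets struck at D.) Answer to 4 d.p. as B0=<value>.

B0=23.2396

d₁ = [ln(V₀/D) + (r + σ²/2)T] / (σ√T)
   = [ln(61.7084/43.7766) + (0.0411 + 0.5·0.4499²)·7.2087] / (0.4499·√7.2087)
   = [0.343321 + 1.025834] / 1.207938 = 1.133465
d₂ = d₁ − σ√T = 1.133465 − 1.207938 = -0.074473
N(d₁) = 0.871490,  N(d₂) = 0.470317,  e^(−rT) = 0.743581
E₀ = V₀·N(d₁) − D·e^(−rT)·N(d₂)
   = 61.7084·0.871490 − 43.7766·0.743581·0.470317 = 38.468777
B₀ = V₀ − E₀ = 61.7084 − 38.468777 = 23.239623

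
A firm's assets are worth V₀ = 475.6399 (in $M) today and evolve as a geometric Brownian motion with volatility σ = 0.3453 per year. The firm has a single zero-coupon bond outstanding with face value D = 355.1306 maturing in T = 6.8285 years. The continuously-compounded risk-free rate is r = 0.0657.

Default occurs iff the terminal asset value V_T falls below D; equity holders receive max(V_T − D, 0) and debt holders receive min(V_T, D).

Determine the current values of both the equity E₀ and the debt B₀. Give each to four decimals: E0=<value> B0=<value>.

E0=281.2028 B0=194.4371

d₁ = [ln(V₀/D) + (r + σ²/2)T] / (σ√T)
   = [ln(475.6399/355.1306) + (0.0657 + 0.5·0.3453²)·6.8285] / (0.3453·√6.8285)
   = [0.292175 + 0.855721] / 0.902317 = 1.272165
d₂ = d₁ − σ√T = 1.272165 − 0.902317 = 0.369847
N(d₁) = 0.898343,  N(d₂) = 0.644252,  e^(−rT) = 0.638501
E₀ = V₀·N(d₁) − D·e^(−rT)·N(d₂)
   = 475.6399·0.898343 − 355.1306·0.638501·0.644252 = 281.202762
B₀ = V₀ − E₀ = 475.6399 − 281.202762 = 194.437138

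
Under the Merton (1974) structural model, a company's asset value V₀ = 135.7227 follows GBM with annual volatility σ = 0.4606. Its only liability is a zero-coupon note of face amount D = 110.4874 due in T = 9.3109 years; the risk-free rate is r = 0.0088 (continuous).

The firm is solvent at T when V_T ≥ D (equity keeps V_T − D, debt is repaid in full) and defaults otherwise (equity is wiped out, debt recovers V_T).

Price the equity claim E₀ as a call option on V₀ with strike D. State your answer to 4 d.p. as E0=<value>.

E0=79.5308

d₁ = [ln(V₀/D) + (r + σ²/2)T] / (σ√T)
   = [ln(135.7227/110.4874) + (0.0088 + 0.5·0.4606²)·9.3109] / (0.4606·√9.3109)
   = [0.205712 + 1.069601] / 1.405464 = 0.907396
d₂ = d₁ − σ√T = 0.907396 − 1.405464 = -0.498068
N(d₁) = 0.817901,  N(d₂) = 0.309218,  e^(−rT) = 0.921331
E₀ = V₀·N(d₁) − D·e^(−rT)·N(d₂)
   = 135.7227·0.817901 − 110.4874·0.921331·0.309218 = 79.530779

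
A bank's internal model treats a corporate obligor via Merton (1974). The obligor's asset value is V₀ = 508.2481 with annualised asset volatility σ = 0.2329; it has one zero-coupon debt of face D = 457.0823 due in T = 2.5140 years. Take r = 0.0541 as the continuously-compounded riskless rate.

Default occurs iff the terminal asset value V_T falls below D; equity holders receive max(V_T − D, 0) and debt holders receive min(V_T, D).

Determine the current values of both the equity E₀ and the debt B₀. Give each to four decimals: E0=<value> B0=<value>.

E0=134.6450 B0=373.6031

d₁ = [ln(V₀/D) + (r + σ²/2)T] / (σ√T)
   = [ln(508.2481/457.0823) + (0.0541 + 0.5·0.2329²)·2.5140] / (0.2329·√2.5140)
   = [0.106106 + 0.204190] / 0.369277 = 0.840281
d₂ = d₁ − σ√T = 0.840281 − 0.369277 = 0.471004
N(d₁) = 0.799625,  N(d₂) = 0.681181,  e^(−rT) = 0.872836
E₀ = V₀·N(d₁) − D·e^(−rT)·N(d₂)
   = 508.2481·0.799625 − 457.0823·0.872836·0.681181 = 134.645044
B₀ = V₀ − E₀ = 508.2481 − 134.645044 = 373.603056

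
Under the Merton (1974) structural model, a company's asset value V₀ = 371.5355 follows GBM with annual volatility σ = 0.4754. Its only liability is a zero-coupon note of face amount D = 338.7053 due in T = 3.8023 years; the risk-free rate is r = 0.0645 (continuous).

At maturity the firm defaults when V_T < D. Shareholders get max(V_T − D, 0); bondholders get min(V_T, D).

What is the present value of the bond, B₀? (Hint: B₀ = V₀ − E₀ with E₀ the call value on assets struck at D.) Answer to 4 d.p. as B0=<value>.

B0=197.8008

d₁ = [ln(V₀/D) + (r + σ²/2)T] / (σ√T)
   = [ln(371.5355/338.7053) + (0.0645 + 0.5·0.4754²)·3.8023] / (0.4754·√3.8023)
   = [0.092514 + 0.674918] / 0.927006 = 0.827861
d₂ = d₁ − σ√T = 0.827861 − 0.927006 = -0.099144
N(d₁) = 0.796125,  N(d₂) = 0.460512,  e^(−rT) = 0.782510
E₀ = V₀·N(d₁) − D·e^(−rT)·N(d₂)
   = 371.5355·0.796125 − 338.7053·0.782510·0.460512 = 173.734659
B₀ = V₀ − E₀ = 371.5355 − 173.734659 = 197.800841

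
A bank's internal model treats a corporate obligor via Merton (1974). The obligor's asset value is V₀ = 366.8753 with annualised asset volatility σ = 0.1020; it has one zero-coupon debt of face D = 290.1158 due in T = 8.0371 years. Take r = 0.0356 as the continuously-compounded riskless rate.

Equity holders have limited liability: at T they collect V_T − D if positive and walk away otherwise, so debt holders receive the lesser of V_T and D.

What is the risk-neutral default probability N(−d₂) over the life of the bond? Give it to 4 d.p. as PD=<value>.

PD=0.0488

d₁ = [ln(V₀/D) + (r + σ²/2)T] / (σ√T)
   = [ln(366.8753/290.1158) + (0.0356 + 0.5·0.1020²)·8.0371] / (0.1020·√8.0371)
   = [0.234742 + 0.327930] / 0.289168 = 1.945831
d₂ = d₁ − σ√T = 1.945831 − 0.289168 = 1.656663
risk-neutral PD = N(−d₂) = N(-1.656663) = 0.048794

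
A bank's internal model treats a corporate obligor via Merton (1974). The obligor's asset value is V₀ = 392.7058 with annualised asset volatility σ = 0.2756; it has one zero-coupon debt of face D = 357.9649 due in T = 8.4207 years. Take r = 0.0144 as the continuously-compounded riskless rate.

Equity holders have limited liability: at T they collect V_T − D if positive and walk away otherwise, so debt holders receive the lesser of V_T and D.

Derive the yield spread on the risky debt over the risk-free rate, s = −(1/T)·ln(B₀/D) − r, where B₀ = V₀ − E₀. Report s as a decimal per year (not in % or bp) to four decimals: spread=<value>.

d₁ = [ln(V₀/D) + (r + σ²/2)T] / (σ√T)
   = [ln(392.7058/357.9649) + (0.0144 + 0.5·0.2756²)·8.4207] / (0.2756·√8.4207)
   = [0.092626 + 0.441057] / 0.799748 = 0.667313
d₂ = d₁ − σ√T = 0.667313 − 0.799748 = -0.132435
N(d₁) = 0.747714,  N(d₂) = 0.447320,  e^(−rT) = 0.885805
E₀ = V₀·N(d₁) − D·e^(−rT)·N(d₂)
   = 392.7058·0.747714 − 357.9649·0.885805·0.447320 = 151.792126
B₀ = V₀ − E₀ = 392.7058 − 151.792126 = 240.913674
spread = −(1/T)·ln(B₀/D) − r = −(1/8.4207)·ln(240.913674/357.9649) − 0.0144 = 0.03262653

spread=0.0326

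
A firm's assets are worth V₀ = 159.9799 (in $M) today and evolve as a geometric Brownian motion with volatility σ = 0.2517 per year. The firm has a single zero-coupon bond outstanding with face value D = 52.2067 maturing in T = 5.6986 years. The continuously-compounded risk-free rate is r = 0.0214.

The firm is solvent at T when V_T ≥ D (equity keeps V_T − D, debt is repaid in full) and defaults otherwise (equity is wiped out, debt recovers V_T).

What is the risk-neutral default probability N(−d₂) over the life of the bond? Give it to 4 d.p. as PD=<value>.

d₁ = [ln(V₀/D) + (r + σ²/2)T] / (σ√T)
   = [ln(159.9799/52.2067) + (0.0214 + 0.5·0.2517²)·5.6986] / (0.2517·√5.6986)
   = [1.119837 + 0.302461] / 0.600852 = 2.367138
d₂ = d₁ − σ√T = 2.367138 − 0.600852 = 1.766286
risk-neutral PD = N(−d₂) = N(-1.766286) = 0.038674

PD=0.0387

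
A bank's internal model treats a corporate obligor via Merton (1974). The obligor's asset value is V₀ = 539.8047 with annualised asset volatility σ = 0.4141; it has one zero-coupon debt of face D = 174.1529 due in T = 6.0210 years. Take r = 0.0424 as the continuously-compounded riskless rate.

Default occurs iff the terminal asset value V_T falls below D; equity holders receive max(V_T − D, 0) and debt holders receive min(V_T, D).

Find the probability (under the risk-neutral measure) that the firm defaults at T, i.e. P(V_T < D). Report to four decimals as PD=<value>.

PD=0.1959

d₁ = [ln(V₀/D) + (r + σ²/2)T] / (σ√T)
   = [ln(539.8047/174.1529) + (0.0424 + 0.5·0.4141²)·6.0210] / (0.4141·√6.0210)
   = [1.131274 + 0.771527] / 1.016107 = 1.872638
d₂ = d₁ − σ√T = 1.872638 − 1.016107 = 0.856531
risk-neutral PD = N(−d₂) = N(-0.856531) = 0.195852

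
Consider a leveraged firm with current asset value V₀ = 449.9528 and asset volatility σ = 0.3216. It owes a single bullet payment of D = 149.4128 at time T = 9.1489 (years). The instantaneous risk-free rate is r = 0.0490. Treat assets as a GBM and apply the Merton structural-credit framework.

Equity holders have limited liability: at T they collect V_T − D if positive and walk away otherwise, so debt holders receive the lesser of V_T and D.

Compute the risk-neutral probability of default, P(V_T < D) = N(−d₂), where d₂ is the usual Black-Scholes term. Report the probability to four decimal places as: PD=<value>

PD=0.1340

d₁ = [ln(V₀/D) + (r + σ²/2)T] / (σ√T)
   = [ln(449.9528/149.4128) + (0.0490 + 0.5·0.3216²)·9.1489] / (0.3216·√9.1489)
   = [1.102430 + 0.921416] / 0.972748 = 2.080544
d₂ = d₁ − σ√T = 2.080544 − 0.972748 = 1.107796
risk-neutral PD = N(−d₂) = N(-1.107796) = 0.133975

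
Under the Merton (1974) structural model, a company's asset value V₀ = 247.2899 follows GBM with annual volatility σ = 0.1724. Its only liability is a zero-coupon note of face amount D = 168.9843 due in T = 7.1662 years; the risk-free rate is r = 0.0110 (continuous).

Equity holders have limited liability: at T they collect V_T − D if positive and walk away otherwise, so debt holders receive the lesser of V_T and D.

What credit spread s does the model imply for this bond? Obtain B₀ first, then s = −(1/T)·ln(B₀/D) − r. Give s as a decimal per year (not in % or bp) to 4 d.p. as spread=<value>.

spread=0.0069

d₁ = [ln(V₀/D) + (r + σ²/2)T] / (σ√T)
   = [ln(247.2899/168.9843) + (0.0110 + 0.5·0.1724²)·7.1662] / (0.1724·√7.1662)
   = [0.380756 + 0.185324] / 0.461511 = 1.226580
d₂ = d₁ − σ√T = 1.226580 − 0.461511 = 0.765069
N(d₁) = 0.890010,  N(d₂) = 0.777885,  e^(−rT) = 0.924199
E₀ = V₀·N(d₁) − D·e^(−rT)·N(d₂)
   = 247.2899·0.890010 − 168.9843·0.924199·0.777885 = 98.604200
B₀ = V₀ − E₀ = 247.2899 − 98.604200 = 148.685700
spread = −(1/T)·ln(B₀/D) − r = −(1/7.1662)·ln(148.685700/168.9843) − 0.0110 = 0.00685760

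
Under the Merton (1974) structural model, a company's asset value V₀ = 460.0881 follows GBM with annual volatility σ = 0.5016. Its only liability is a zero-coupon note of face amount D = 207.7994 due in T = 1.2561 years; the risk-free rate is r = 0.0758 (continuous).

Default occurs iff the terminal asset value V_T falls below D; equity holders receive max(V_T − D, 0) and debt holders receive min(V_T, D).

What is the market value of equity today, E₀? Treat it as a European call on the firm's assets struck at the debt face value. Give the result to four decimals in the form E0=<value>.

E0=275.0535

d₁ = [ln(V₀/D) + (r + σ²/2)T] / (σ√T)
   = [ln(460.0881/207.7994) + (0.0758 + 0.5·0.5016²)·1.2561] / (0.5016·√1.2561)
   = [0.794845 + 0.253231] / 0.562173 = 1.864332
d₂ = d₁ − σ√T = 1.864332 − 0.562173 = 1.302159
N(d₁) = 0.968862,  N(d₂) = 0.903569,  e^(−rT) = 0.909180
E₀ = V₀·N(d₁) − D·e^(−rT)·N(d₂)
   = 460.0881·0.968862 − 207.7994·0.909180·0.903569 = 275.053474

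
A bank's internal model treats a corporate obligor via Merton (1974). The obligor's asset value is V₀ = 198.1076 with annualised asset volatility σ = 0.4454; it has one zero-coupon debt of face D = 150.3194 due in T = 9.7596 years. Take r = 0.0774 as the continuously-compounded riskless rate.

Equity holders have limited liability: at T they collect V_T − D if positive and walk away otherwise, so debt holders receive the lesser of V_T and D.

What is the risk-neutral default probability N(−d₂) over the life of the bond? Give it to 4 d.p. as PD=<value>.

PD=0.4818

d₁ = [ln(V₀/D) + (r + σ²/2)T] / (σ√T)
   = [ln(198.1076/150.3194) + (0.0774 + 0.5·0.4454²)·9.7596] / (0.4454·√9.7596)
   = [0.276048 + 1.723453] / 1.391446 = 1.436996
d₂ = d₁ − σ√T = 1.436996 − 1.391446 = 0.045550
risk-neutral PD = N(−d₂) = N(-0.045550) = 0.481834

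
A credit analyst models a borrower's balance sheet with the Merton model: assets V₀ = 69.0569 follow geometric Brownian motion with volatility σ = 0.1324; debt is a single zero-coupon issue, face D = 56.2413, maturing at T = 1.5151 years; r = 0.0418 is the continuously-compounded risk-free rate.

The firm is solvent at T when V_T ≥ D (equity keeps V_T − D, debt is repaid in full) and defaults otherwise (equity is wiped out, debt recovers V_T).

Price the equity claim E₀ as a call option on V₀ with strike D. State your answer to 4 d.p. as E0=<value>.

d₁ = [ln(V₀/D) + (r + σ²/2)T] / (σ√T)
   = [ln(69.0569/56.2413) + (0.0418 + 0.5·0.1324²)·1.5151] / (0.1324·√1.5151)
   = [0.205279 + 0.076611] / 0.162970 = 1.729703
d₂ = d₁ − σ√T = 1.729703 − 0.162970 = 1.566732
N(d₁) = 0.958158,  N(d₂) = 0.941411,  e^(−rT) = 0.938633
E₀ = V₀·N(d₁) − D·e^(−rT)·N(d₂)
   = 69.0569·0.958158 − 56.2413·0.938633·0.941411 = 16.470415

E0=16.4704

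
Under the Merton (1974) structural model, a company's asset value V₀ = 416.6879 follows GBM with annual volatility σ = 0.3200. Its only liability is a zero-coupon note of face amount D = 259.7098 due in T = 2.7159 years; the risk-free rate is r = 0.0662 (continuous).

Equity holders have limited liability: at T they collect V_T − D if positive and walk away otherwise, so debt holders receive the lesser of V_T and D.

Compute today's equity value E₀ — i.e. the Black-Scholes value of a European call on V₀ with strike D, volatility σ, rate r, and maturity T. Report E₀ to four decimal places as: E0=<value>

E0=207.7572

d₁ = [ln(V₀/D) + (r + σ²/2)T] / (σ√T)
   = [ln(416.6879/259.7098) + (0.0662 + 0.5·0.3200²)·2.7159] / (0.3200·√2.7159)
   = [0.472773 + 0.318847] / 0.527360 = 1.501100
d₂ = d₁ − σ√T = 1.501100 − 0.527360 = 0.973740
N(d₁) = 0.933335,  N(d₂) = 0.834907,  e^(−rT) = 0.835443
E₀ = V₀·N(d₁) − D·e^(−rT)·N(d₂)
   = 416.6879·0.933335 − 259.7098·0.835443·0.834907 = 207.757246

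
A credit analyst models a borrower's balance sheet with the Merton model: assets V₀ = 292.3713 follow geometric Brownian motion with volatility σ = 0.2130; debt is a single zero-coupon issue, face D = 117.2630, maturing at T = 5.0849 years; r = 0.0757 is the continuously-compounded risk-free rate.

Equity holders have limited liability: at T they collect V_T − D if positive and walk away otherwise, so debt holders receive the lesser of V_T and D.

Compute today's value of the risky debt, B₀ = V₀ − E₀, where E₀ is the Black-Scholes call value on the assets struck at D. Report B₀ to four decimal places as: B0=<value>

B0=79.7225

d₁ = [ln(V₀/D) + (r + σ²/2)T] / (σ√T)
   = [ln(292.3713/117.2630) + (0.0757 + 0.5·0.2130²)·5.0849] / (0.2130·√5.0849)
   = [0.913605 + 0.500275] / 0.480309 = 2.943689
d₂ = d₁ − σ√T = 2.943689 − 0.480309 = 2.463380
N(d₁) = 0.998378,  N(d₂) = 0.993118,  e^(−rT) = 0.680500
E₀ = V₀·N(d₁) − D·e^(−rT)·N(d₂)
   = 292.3713·0.998378 − 117.2630·0.680500·0.993118 = 212.648811
B₀ = V₀ − E₀ = 292.3713 − 212.648811 = 79.722489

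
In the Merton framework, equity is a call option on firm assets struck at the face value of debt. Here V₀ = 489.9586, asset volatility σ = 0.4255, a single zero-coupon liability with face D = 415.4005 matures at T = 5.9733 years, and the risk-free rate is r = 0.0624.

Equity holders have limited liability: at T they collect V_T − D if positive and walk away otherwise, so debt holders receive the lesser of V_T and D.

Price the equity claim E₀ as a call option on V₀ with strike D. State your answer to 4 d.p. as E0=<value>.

d₁ = [ln(V₀/D) + (r + σ²/2)T] / (σ√T)
   = [ln(489.9586/415.4005) + (0.0624 + 0.5·0.4255²)·5.9733] / (0.4255·√5.9733)
   = [0.165078 + 0.913468] / 1.039936 = 1.037126
d₂ = d₁ − σ√T = 1.037126 − 1.039936 = -0.002810
N(d₁) = 0.850162,  N(d₂) = 0.498879,  e^(−rT) = 0.688848
E₀ = V₀·N(d₁) − D·e^(−rT)·N(d₂)
   = 489.9586·0.850162 − 415.4005·0.688848·0.498879 = 273.790710

E0=273.7907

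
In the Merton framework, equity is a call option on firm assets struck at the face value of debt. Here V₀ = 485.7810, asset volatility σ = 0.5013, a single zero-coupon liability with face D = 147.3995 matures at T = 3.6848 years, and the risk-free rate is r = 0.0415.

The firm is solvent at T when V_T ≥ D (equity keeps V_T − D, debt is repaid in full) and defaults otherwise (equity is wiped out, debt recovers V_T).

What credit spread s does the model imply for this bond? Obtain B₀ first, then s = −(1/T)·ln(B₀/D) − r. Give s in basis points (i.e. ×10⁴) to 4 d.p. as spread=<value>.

spread=179.4078

d₁ = [ln(V₀/D) + (r + σ²/2)T] / (σ√T)
   = [ln(485.7810/147.3995) + (0.0415 + 0.5·0.5013²)·3.6848] / (0.5013·√3.6848)
   = [1.192611 + 0.615917] / 0.962287 = 1.879407
d₂ = d₁ − σ√T = 1.879407 − 0.962287 = 0.917120
N(d₁) = 0.969906,  N(d₂) = 0.820460,  e^(−rT) = 0.858199
E₀ = V₀·N(d₁) − D·e^(−rT)·N(d₂)
   = 485.7810·0.969906 − 147.3995·0.858199·0.820460 = 367.375025
B₀ = V₀ − E₀ = 485.7810 − 367.375025 = 118.405975
spread = −(1/T)·ln(B₀/D) − r = −(1/3.6848)·ln(118.405975/147.3995) − 0.0415 = 0.01794078
in basis points: 0.01794078 × 10⁴ = 179.4078 bp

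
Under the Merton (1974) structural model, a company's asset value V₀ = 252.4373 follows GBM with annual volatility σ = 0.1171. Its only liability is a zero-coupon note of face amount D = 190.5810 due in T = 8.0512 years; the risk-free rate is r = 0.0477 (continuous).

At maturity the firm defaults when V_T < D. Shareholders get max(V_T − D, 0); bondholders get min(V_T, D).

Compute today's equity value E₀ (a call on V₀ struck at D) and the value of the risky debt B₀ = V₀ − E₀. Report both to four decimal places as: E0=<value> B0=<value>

d₁ = [ln(V₀/D) + (r + σ²/2)T] / (σ√T)
   = [ln(252.4373/190.5810) + (0.0477 + 0.5·0.1171²)·8.0512] / (0.1171·√8.0512)
   = [0.281086 + 0.439243] / 0.332267 = 2.167921
d₂ = d₁ − σ√T = 2.167921 − 0.332267 = 1.835654
N(d₁) = 0.984918,  N(d₂) = 0.966796,  e^(−rT) = 0.681103
E₀ = V₀·N(d₁) − D·e^(−rT)·N(d₂)
   = 252.4373·0.984918 − 190.5810·0.681103·0.966796 = 123.134835
B₀ = V₀ − E₀ = 252.4373 − 123.134835 = 129.302465

E0=123.1348 B0=129.3025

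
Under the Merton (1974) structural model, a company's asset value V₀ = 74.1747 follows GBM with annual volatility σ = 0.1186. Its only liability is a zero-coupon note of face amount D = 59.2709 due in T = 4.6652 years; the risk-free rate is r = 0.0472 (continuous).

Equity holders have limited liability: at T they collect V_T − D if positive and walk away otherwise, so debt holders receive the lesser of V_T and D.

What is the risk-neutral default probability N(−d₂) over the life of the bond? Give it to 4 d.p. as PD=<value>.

PD=0.0540

d₁ = [ln(V₀/D) + (r + σ²/2)T] / (σ√T)
   = [ln(74.1747/59.2709) + (0.0472 + 0.5·0.1186²)·4.6652] / (0.1186·√4.6652)
   = [0.224305 + 0.253008] / 0.256165 = 1.863300
d₂ = d₁ − σ√T = 1.863300 − 0.256165 = 1.607135
risk-neutral PD = N(−d₂) = N(-1.607135) = 0.054012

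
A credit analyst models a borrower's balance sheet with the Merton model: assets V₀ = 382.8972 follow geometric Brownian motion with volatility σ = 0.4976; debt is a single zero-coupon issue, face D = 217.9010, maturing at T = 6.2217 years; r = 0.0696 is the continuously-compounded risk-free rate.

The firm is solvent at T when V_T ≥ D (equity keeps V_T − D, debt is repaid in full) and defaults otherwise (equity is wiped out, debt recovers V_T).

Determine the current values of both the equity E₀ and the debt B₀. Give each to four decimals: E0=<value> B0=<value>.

d₁ = [ln(V₀/D) + (r + σ²/2)T] / (σ√T)
   = [ln(382.8972/217.9010) + (0.0696 + 0.5·0.4976²)·6.2217] / (0.4976·√6.2217)
   = [0.563726 + 1.203295] / 1.241180 = 1.423661
d₂ = d₁ − σ√T = 1.423661 − 1.241180 = 0.182481
N(d₁) = 0.922728,  N(d₂) = 0.572397,  e^(−rT) = 0.648541
E₀ = V₀·N(d₁) − D·e^(−rT)·N(d₂)
   = 382.8972·0.922728 − 217.9010·0.648541·0.572397 = 272.419992
B₀ = V₀ − E₀ = 382.8972 − 272.419992 = 110.477208

E0=272.4200 B0=110.4772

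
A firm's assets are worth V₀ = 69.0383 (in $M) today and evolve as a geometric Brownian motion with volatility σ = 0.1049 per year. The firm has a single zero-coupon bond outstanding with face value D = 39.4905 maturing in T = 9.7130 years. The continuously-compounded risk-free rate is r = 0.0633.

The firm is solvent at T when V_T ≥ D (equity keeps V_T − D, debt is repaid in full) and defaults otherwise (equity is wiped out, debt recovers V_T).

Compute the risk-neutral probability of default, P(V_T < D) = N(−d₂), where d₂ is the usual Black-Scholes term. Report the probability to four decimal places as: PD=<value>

PD=0.0003

d₁ = [ln(V₀/D) + (r + σ²/2)T] / (σ√T)
   = [ln(69.0383/39.4905) + (0.0633 + 0.5·0.1049²)·9.7130] / (0.1049·√9.7130)
   = [0.558601 + 0.668274] / 0.326928 = 3.752738
d₂ = d₁ − σ√T = 3.752738 − 0.326928 = 3.425809
risk-neutral PD = N(−d₂) = N(-3.425809) = 0.000306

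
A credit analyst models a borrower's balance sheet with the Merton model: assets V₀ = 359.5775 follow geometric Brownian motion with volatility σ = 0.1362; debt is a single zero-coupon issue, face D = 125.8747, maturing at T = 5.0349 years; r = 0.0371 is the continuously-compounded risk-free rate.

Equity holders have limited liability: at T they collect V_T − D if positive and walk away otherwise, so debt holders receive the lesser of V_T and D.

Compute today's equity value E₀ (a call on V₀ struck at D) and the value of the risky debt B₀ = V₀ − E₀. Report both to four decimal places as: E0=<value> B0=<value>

E0=255.1504 B0=104.4271

d₁ = [ln(V₀/D) + (r + σ²/2)T] / (σ√T)
   = [ln(359.5775/125.8747) + (0.0371 + 0.5·0.1362²)·5.0349] / (0.1362·√5.0349)
   = [1.049643 + 0.233495] / 0.305613 = 4.198562
d₂ = d₁ − σ√T = 4.198562 − 0.305613 = 3.892949
N(d₁) = 0.999987,  N(d₂) = 0.999950,  e^(−rT) = 0.829614
E₀ = V₀·N(d₁) − D·e^(−rT)·N(d₂)
   = 359.5775·0.999987 − 125.8747·0.829614·0.999950 = 255.150433
B₀ = V₀ − E₀ = 359.5775 − 255.150433 = 104.427067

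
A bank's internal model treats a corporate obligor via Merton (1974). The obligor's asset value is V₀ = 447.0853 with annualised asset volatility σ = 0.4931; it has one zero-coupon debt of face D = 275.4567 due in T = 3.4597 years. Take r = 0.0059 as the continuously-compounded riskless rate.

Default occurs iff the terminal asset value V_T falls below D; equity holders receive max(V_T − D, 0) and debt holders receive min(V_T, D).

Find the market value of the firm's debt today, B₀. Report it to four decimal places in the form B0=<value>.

B0=214.7812

d₁ = [ln(V₀/D) + (r + σ²/2)T] / (σ√T)
   = [ln(447.0853/275.4567) + (0.0059 + 0.5·0.4931²)·3.4597] / (0.4931·√3.4597)
   = [0.484319 + 0.441021] / 0.917179 = 1.008898
d₂ = d₁ − σ√T = 1.008898 − 0.917179 = 0.091718
N(d₁) = 0.843488,  N(d₂) = 0.536539,  e^(−rT) = 0.979795
E₀ = V₀·N(d₁) − D·e^(−rT)·N(d₂)
   = 447.0853·0.843488 − 275.4567·0.979795·0.536539 = 232.304065
B₀ = V₀ − E₀ = 447.0853 − 232.304065 = 214.781235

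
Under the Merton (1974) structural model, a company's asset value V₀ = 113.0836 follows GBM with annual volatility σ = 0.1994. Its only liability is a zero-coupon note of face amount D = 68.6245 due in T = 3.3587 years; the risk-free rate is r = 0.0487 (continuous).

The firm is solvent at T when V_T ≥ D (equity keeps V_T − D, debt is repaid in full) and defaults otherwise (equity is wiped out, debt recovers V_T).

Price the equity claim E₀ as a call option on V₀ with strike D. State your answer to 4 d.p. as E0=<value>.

E0=55.2172

d₁ = [ln(V₀/D) + (r + σ²/2)T] / (σ√T)
   = [ln(113.0836/68.6245) + (0.0487 + 0.5·0.1994²)·3.3587] / (0.1994·√3.3587)
   = [0.499478 + 0.230340] / 0.365436 = 1.997118
d₂ = d₁ − σ√T = 1.997118 − 0.365436 = 1.631683
N(d₁) = 0.977094,  N(d₂) = 0.948627,  e^(−rT) = 0.849108
E₀ = V₀·N(d₁) − D·e^(−rT)·N(d₂)
   = 113.0836·0.977094 − 68.6245·0.849108·0.948627 = 55.217159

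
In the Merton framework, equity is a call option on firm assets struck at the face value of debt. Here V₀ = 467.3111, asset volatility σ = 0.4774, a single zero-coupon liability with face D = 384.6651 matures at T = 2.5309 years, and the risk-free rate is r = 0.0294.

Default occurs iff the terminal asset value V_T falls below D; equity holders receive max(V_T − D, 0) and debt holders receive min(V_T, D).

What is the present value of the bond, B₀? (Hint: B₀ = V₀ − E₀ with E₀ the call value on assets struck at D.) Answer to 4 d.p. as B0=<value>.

B0=283.0811

d₁ = [ln(V₀/D) + (r + σ²/2)T] / (σ√T)
   = [ln(467.3111/384.6651) + (0.0294 + 0.5·0.4774²)·2.5309] / (0.4774·√2.5309)
   = [0.194622 + 0.362818] / 0.759486 = 0.733970
d₂ = d₁ − σ√T = 0.733970 − 0.759486 = -0.025516
N(d₁) = 0.768517,  N(d₂) = 0.489822,  e^(−rT) = 0.928292
E₀ = V₀·N(d₁) − D·e^(−rT)·N(d₂)
   = 467.3111·0.768517 − 384.6651·0.928292·0.489822 = 184.229953
B₀ = V₀ − E₀ = 467.3111 − 184.229953 = 283.081147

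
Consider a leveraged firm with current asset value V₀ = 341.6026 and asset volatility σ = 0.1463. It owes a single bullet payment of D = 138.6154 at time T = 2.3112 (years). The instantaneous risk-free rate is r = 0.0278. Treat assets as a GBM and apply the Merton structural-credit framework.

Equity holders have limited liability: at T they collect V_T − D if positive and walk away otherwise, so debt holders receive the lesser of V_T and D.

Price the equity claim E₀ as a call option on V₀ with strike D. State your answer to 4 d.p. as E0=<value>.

d₁ = [ln(V₀/D) + (r + σ²/2)T] / (σ√T)
   = [ln(341.6026/138.6154) + (0.0278 + 0.5·0.1463²)·2.3112] / (0.1463·√2.3112)
   = [0.901945 + 0.088985] / 0.222414 = 4.455332
d₂ = d₁ − σ√T = 4.455332 − 0.222414 = 4.232917
N(d₁) = 0.999996,  N(d₂) = 0.999988,  e^(−rT) = 0.937769
E₀ = V₀·N(d₁) − D·e^(−rT)·N(d₂)
   = 341.6026·0.999996 − 138.6154·0.937769·0.999988 = 211.613409

E0=211.6134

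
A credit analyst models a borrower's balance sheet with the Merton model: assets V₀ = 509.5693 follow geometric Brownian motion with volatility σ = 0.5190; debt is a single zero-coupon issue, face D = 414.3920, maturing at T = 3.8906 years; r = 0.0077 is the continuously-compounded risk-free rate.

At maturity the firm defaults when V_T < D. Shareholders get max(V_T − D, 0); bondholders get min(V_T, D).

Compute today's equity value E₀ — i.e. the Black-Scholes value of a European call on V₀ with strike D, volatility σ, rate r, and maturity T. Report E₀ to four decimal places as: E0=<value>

d₁ = [ln(V₀/D) + (r + σ²/2)T] / (σ√T)
   = [ln(509.5693/414.3920) + (0.0077 + 0.5·0.5190²)·3.8906] / (0.5190·√3.8906)
   = [0.206753 + 0.553946] / 1.023707 = 0.743083
d₂ = d₁ − σ√T = 0.743083 − 1.023707 = -0.280624
N(d₁) = 0.771284,  N(d₂) = 0.389499,  e^(−rT) = 0.970487
E₀ = V₀·N(d₁) − D·e^(−rT)·N(d₂)
   = 509.5693·0.771284 − 414.3920·0.970487·0.389499 = 236.380961

E0=236.3810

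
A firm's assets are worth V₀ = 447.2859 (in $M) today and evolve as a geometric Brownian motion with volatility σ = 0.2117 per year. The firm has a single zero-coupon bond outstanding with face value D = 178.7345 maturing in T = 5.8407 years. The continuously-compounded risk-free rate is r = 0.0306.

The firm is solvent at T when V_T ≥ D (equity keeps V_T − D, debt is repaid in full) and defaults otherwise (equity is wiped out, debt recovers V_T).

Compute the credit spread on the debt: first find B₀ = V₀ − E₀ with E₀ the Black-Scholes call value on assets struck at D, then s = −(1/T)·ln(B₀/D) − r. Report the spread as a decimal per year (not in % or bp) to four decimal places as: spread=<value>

d₁ = [ln(V₀/D) + (r + σ²/2)T] / (σ√T)
   = [ln(447.2859/178.7345) + (0.0306 + 0.5·0.2117²)·5.8407] / (0.2117·√5.8407)
   = [0.917297 + 0.309606] / 0.511627 = 2.398043
d₂ = d₁ − σ√T = 2.398043 − 0.511627 = 1.886416
N(d₁) = 0.991759,  N(d₂) = 0.970381,  e^(−rT) = 0.836336
E₀ = V₀·N(d₁) − D·e^(−rT)·N(d₂)
   = 447.2859·0.991759 − 178.7345·0.836336·0.970381 = 298.545174
B₀ = V₀ − E₀ = 447.2859 − 298.545174 = 148.740726
spread = −(1/T)·ln(B₀/D) − r = −(1/5.8407)·ln(148.740726/178.7345) − 0.0306 = 0.00085116

spread=0.0009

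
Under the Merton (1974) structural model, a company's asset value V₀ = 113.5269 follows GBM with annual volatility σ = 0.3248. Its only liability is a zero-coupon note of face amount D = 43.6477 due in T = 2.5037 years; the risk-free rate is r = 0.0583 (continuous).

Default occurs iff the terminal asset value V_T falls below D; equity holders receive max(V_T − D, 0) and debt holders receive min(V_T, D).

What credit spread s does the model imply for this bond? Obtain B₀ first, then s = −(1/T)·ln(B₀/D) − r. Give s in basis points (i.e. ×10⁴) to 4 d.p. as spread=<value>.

d₁ = [ln(V₀/D) + (r + σ²/2)T] / (σ√T)
   = [ln(113.5269/43.6477) + (0.0583 + 0.5·0.3248²)·2.5037] / (0.3248·√2.5037)
   = [0.955889 + 0.278030] / 0.513934 = 2.400930
d₂ = d₁ − σ√T = 2.400930 − 0.513934 = 1.886996
N(d₁) = 0.991823,  N(d₂) = 0.970420,  e^(−rT) = 0.864187
E₀ = V₀·N(d₁) − D·e^(−rT)·N(d₂)
   = 113.5269·0.991823 − 43.6477·0.864187·0.970420 = 75.994598
B₀ = V₀ − E₀ = 113.5269 − 75.994598 = 37.532302
spread = −(1/T)·ln(B₀/D) − r = −(1/2.5037)·ln(37.532302/43.6477) − 0.0583 = 0.00199023
in basis points: 0.00199023 × 10⁴ = 19.9023 bp

spread=19.9023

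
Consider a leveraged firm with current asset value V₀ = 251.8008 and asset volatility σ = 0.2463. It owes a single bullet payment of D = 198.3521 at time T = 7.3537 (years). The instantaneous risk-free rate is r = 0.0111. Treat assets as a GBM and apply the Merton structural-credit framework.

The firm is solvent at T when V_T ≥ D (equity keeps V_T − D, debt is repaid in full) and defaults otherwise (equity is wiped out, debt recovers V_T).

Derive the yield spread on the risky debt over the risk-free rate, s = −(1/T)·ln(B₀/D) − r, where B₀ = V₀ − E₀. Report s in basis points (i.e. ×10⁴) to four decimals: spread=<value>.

spread=230.0941

d₁ = [ln(V₀/D) + (r + σ²/2)T] / (σ√T)
   = [ln(251.8008/198.3521) + (0.0111 + 0.5·0.2463²)·7.3537] / (0.2463·√7.3537)
   = [0.238595 + 0.304677] / 0.667909 = 0.813392
d₂ = d₁ − σ√T = 0.813392 − 0.667909 = 0.145483
N(d₁) = 0.792003,  N(d₂) = 0.557835,  e^(−rT) = 0.921617
E₀ = V₀·N(d₁) − D·e^(−rT)·N(d₂)
   = 251.8008·0.792003 − 198.3521·0.921617·0.557835 = 97.452249
B₀ = V₀ − E₀ = 251.8008 − 97.452249 = 154.348551
spread = −(1/T)·ln(B₀/D) − r = −(1/7.3537)·ln(154.348551/198.3521) − 0.0111 = 0.02300941
in basis points: 0.02300941 × 10⁴ = 230.0941 bp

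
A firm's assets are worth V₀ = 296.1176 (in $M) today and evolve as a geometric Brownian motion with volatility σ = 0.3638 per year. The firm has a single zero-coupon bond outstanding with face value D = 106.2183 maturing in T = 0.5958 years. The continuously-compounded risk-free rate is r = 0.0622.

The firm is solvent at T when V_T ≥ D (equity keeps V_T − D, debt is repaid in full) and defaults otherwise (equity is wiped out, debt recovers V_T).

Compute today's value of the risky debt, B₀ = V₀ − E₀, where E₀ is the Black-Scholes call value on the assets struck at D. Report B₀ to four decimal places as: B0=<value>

B0=102.3531

d₁ = [ln(V₀/D) + (r + σ²/2)T] / (σ√T)
   = [ln(296.1176/106.2183) + (0.0622 + 0.5·0.3638²)·0.5958] / (0.3638·√0.5958)
   = [1.025260 + 0.076486] / 0.280810 = 3.923455
d₂ = d₁ − σ√T = 3.923455 − 0.280810 = 3.642644
N(d₁) = 0.999956,  N(d₂) = 0.999865,  e^(−rT) = 0.963620
E₀ = V₀·N(d₁) − D·e^(−rT)·N(d₂)
   = 296.1176·0.999956 − 106.2183·0.963620·0.999865 = 193.764460
B₀ = V₀ − E₀ = 296.1176 − 193.764460 = 102.353140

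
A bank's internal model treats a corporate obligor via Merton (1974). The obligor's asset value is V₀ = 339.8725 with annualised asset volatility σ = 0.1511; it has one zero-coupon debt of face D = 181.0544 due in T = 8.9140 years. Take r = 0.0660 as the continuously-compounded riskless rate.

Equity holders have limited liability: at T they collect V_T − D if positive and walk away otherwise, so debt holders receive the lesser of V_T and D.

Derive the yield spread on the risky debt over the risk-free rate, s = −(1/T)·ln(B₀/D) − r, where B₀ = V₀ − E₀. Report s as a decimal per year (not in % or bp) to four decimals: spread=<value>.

d₁ = [ln(V₀/D) + (r + σ²/2)T] / (σ√T)
   = [ln(339.8725/181.0544) + (0.0660 + 0.5·0.1511²)·8.9140] / (0.1511·√8.9140)
   = [0.629773 + 0.690083] / 0.451129 = 2.925672
d₂ = d₁ − σ√T = 2.925672 − 0.451129 = 2.474543
N(d₁) = 0.998281,  N(d₂) = 0.993330,  e^(−rT) = 0.555257
E₀ = V₀·N(d₁) − D·e^(−rT)·N(d₂)
   = 339.8725·0.998281 − 181.0544·0.555257·0.993330 = 239.427244
B₀ = V₀ − E₀ = 339.8725 − 239.427244 = 100.445256
spread = −(1/T)·ln(B₀/D) − r = −(1/8.9140)·ln(100.445256/181.0544) − 0.0660 = 0.00009655

spread=0.0001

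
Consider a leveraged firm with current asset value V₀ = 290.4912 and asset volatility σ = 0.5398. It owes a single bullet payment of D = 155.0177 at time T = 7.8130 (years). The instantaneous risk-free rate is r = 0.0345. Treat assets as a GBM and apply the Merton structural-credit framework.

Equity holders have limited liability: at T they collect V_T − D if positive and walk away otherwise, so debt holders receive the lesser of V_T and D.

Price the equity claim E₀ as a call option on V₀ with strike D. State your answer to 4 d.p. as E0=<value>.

d₁ = [ln(V₀/D) + (r + σ²/2)T] / (σ√T)
   = [ln(290.4912/155.0177) + (0.0345 + 0.5·0.5398²)·7.8130] / (0.5398·√7.8130)
   = [0.628034 + 1.407840] / 1.508835 = 1.349302
d₂ = d₁ − σ√T = 1.349302 − 1.508835 = -0.159533
N(d₁) = 0.911380,  N(d₂) = 0.436624,  e^(−rT) = 0.763724
E₀ = V₀·N(d₁) − D·e^(−rT)·N(d₂)
   = 290.4912·0.911380 − 155.0177·0.763724·0.436624 = 213.055569

E0=213.0556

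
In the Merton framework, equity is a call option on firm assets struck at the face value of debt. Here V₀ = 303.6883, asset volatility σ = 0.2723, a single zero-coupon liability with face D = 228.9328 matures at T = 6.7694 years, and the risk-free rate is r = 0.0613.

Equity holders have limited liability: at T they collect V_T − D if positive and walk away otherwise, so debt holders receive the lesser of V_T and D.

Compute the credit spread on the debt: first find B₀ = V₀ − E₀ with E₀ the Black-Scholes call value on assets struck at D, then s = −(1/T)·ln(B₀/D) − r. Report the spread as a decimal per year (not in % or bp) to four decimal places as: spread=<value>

spread=0.0128

d₁ = [ln(V₀/D) + (r + σ²/2)T] / (σ√T)
   = [ln(303.6883/228.9328) + (0.0613 + 0.5·0.2723²)·6.7694] / (0.2723·√6.7694)
   = [0.282573 + 0.665931] / 0.708472 = 1.338802
d₂ = d₁ − σ√T = 1.338802 − 0.708472 = 0.630330
N(d₁) = 0.909682,  N(d₂) = 0.735761,  e^(−rT) = 0.660364
E₀ = V₀·N(d₁) − D·e^(−rT)·N(d₂)
   = 303.6883·0.909682 − 228.9328·0.660364·0.735761 = 165.028385
B₀ = V₀ − E₀ = 303.6883 − 165.028385 = 138.659915
spread = −(1/T)·ln(B₀/D) − r = −(1/6.7694)·ln(138.659915/228.9328) − 0.0613 = 0.01276923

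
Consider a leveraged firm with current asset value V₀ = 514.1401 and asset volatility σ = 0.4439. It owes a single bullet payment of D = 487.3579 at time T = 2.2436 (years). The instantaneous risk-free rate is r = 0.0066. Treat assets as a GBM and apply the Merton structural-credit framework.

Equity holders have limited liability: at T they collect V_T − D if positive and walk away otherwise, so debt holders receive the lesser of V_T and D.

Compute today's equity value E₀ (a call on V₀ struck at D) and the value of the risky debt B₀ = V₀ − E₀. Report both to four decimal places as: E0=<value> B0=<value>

E0=147.1183 B0=367.0218

d₁ = [ln(V₀/D) + (r + σ²/2)T] / (σ√T)
   = [ln(514.1401/487.3579) + (0.0066 + 0.5·0.4439²)·2.2436] / (0.4439·√2.2436)
   = [0.053497 + 0.235855] / 0.664902 = 0.435180
d₂ = d₁ − σ√T = 0.435180 − 0.664902 = -0.229722
N(d₁) = 0.668284,  N(d₂) = 0.409154,  e^(−rT) = 0.985301
E₀ = V₀·N(d₁) − D·e^(−rT)·N(d₂)
   = 514.1401·0.668284 − 487.3579·0.985301·0.409154 = 147.118316
B₀ = V₀ − E₀ = 514.1401 − 147.118316 = 367.021784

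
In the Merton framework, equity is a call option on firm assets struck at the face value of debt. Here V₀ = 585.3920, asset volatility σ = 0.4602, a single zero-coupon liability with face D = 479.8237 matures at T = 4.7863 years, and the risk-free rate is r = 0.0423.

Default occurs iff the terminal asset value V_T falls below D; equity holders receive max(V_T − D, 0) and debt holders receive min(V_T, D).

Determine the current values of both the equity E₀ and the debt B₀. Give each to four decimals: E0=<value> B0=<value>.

d₁ = [ln(V₀/D) + (r + σ²/2)T] / (σ√T)
   = [ln(585.3920/479.8237) + (0.0423 + 0.5·0.4602²)·4.7863] / (0.4602·√4.7863)
   = [0.198863 + 0.709291] / 1.006808 = 0.902014
d₂ = d₁ − σ√T = 0.902014 − 1.006808 = -0.104794
N(d₁) = 0.816475,  N(d₂) = 0.458270,  e^(−rT) = 0.816719
E₀ = V₀·N(d₁) − D·e^(−rT)·N(d₂)
   = 585.3920·0.816475 − 479.8237·0.816719·0.458270 = 298.370900
B₀ = V₀ − E₀ = 585.3920 − 298.370900 = 287.021100

E0=298.3709 B0=287.0211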